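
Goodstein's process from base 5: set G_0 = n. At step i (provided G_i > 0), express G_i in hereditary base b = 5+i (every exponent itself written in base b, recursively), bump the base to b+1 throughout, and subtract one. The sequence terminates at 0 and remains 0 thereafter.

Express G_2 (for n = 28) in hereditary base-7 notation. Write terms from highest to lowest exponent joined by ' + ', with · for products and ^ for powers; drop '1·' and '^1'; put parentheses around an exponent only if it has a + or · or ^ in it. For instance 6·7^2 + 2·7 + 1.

(0) 28|_5 = 5^2 + 3 ↦ 6^2 + 3|_6 = 39 ⇒ 38
(1) 38|_6 = 6^2 + 2 ↦ 7^2 + 2|_7 = 51 ⇒ 50
(2) 50|_7 = 7^2 + 1 ↦ 8^2 + 1|_8 = 65 ⇒ 64

7^2 + 1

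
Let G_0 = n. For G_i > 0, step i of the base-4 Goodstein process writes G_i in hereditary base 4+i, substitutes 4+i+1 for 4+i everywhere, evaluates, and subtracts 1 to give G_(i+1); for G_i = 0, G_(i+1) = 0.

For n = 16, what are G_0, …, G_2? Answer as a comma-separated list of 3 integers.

16 —HB4→ 4^2 —bump→ 5^2 = 25 —(−1)→ 24
24 —HB5→ 4·5 + 4 —bump→ 4·6 + 4 = 28 —(−1)→ 27

16, 24, 27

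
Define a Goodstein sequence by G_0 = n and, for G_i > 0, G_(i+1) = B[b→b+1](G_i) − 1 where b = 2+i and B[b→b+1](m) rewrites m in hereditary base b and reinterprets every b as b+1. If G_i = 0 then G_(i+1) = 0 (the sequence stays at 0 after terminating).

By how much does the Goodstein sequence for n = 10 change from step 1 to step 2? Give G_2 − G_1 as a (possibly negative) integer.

G_0=10  [base 2] 2^(2 + 1) + 2  →[2↦3]→  3^(3 + 1) + 3 = 84  −1 ⇒ G_1=83
G_1=83  [base 3] 3^(3 + 1) + 2  →[3↦4]→  4^(4 + 1) + 2 = 1026  −1 ⇒ G_2=1025

942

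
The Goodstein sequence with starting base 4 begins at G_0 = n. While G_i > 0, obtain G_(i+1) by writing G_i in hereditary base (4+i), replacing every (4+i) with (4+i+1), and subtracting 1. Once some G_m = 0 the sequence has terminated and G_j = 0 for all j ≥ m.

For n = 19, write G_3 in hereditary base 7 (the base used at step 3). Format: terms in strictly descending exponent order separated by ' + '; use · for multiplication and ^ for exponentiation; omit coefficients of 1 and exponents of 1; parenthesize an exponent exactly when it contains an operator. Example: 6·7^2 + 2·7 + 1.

G_0=19  [base 4] 4^2 + 3  →[4↦5]→  5^2 + 3 = 28  −1 ⇒ G_1=27
G_1=27  [base 5] 5^2 + 2  →[5↦6]→  6^2 + 2 = 38  −1 ⇒ G_2=37
G_2=37  [base 6] 6^2 + 1  →[6↦7]→  7^2 + 1 = 50  −1 ⇒ G_3=49
G_3=49  [base 7] 7^2  →[7↦8]→  8^2 = 64  −1 ⇒ G_4=63

7^2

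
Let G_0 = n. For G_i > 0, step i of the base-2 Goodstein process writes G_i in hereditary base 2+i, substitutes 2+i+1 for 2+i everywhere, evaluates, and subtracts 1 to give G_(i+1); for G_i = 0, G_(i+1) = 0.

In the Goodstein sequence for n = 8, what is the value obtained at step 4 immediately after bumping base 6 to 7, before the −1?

1647196

step 0: 8 = 2^(2 + 1); sub 3 for 2: 3^(3 + 1); = 81; G_1 = 81−1 = 80
step 1: 80 = 2·3^3 + 2·3^2 + 2·3 + 2; sub 4 for 3: 2·4^4 + 2·4^2 + 2·4 + 2; = 554; G_2 = 554−1 = 553
step 2: 553 = 2·4^4 + 2·4^2 + 2·4 + 1; sub 5 for 4: 2·5^5 + 2·5^2 + 2·5 + 1; = 6311; G_3 = 6311−1 = 6310
step 3: 6310 = 2·5^5 + 2·5^2 + 2·5; sub 6 for 5: 2·6^6 + 2·6^2 + 2·6; = 93396; G_4 = 93396−1 = 93395
step 4: 93395 = 2·6^6 + 2·6^2 + 6 + 5; sub 7 for 6: 2·7^7 + 2·7^2 + 7 + 5; = 1647196; G_5 = 1647196−1 = 1647195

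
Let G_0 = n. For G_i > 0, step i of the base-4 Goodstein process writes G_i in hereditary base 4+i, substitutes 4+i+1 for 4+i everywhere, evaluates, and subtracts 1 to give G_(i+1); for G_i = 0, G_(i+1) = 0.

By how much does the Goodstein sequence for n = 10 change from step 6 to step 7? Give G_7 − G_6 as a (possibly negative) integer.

0

G_0=10  [base 4] 2·4 + 2  →[4↦5]→  2·5 + 2 = 12  −1 ⇒ G_1=11
G_1=11  [base 5] 2·5 + 1  →[5↦6]→  2·6 + 1 = 13  −1 ⇒ G_2=12
G_2=12  [base 6] 2·6  →[6↦7]→  2·7 = 14  −1 ⇒ G_3=13
G_3=13  [base 7] 7 + 6  →[7↦8]→  8 + 6 = 14  −1 ⇒ G_4=13
G_4=13  [base 8] 8 + 5  →[8↦9]→  9 + 5 = 14  −1 ⇒ G_5=13
G_5=13  [base 9] 9 + 4  →[9↦10]→  10 + 4 = 14  −1 ⇒ G_6=13
G_6=13  [base 10] 10 + 3  →[10↦11]→  11 + 3 = 14  −1 ⇒ G_7=13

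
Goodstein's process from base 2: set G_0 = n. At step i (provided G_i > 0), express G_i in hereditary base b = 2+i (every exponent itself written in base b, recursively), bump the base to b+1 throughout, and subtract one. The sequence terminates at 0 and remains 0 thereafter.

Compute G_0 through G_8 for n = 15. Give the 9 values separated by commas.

G_0 = 15. HB_2(15) = 2^(2 + 1) + 2^2 + 2 + 1. Bump = 112. G_1 = 111.
G_1 = 111. HB_3(111) = 3^(3 + 1) + 3^3 + 3. Bump = 1284. G_2 = 1283.
G_2 = 1283. HB_4(1283) = 4^(4 + 1) + 4^4 + 3. Bump = 18753. G_3 = 18752.
G_3 = 18752. HB_5(18752) = 5^(5 + 1) + 5^5 + 2. Bump = 326594. G_4 = 326593.
G_4 = 326593. HB_6(326593) = 6^(6 + 1) + 6^6 + 1. Bump = 6588345. G_5 = 6588344.
G_5 = 6588344. HB_7(6588344) = 7^(7 + 1) + 7^7. Bump = 150994944. G_6 = 150994943.
G_6 = 150994943. HB_8(150994943) = 8^(8 + 1) + 7·8^7 + 7·8^6 + 7·8^5 + 7·8^4 + 7·8^3 + 7·8^2 + 7·8 + 7. Bump = 3524450281. G_7 = 3524450280.
G_7 = 3524450280. HB_9(3524450280) = 9^(9 + 1) + 7·9^7 + 7·9^6 + 7·9^5 + 7·9^4 + 7·9^3 + 7·9^2 + 7·9 + 6. Bump = 100077777776. G_8 = 100077777775.

15, 111, 1283, 18752, 326593, 6588344, 150994943, 3524450280, 100077777775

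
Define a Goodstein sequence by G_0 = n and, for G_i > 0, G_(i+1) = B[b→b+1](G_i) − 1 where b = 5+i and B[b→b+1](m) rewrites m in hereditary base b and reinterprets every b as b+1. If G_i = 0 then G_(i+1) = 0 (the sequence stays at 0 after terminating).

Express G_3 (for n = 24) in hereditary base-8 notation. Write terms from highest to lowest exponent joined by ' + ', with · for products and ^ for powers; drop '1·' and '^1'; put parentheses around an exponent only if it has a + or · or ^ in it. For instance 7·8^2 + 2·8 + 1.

4·8 + 1

24 —HB5→ 4·5 + 4 —bump→ 4·6 + 4 = 28 —(−1)→ 27
27 —HB6→ 4·6 + 3 —bump→ 4·7 + 3 = 31 —(−1)→ 30
30 —HB7→ 4·7 + 2 —bump→ 4·8 + 2 = 34 —(−1)→ 33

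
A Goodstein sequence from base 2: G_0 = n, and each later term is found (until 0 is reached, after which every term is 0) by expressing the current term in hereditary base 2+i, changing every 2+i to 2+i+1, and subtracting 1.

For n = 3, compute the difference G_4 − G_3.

(0) 3|_2 = 2 + 1 ↦ 3 + 1|_3 = 4 ⇒ 3
(1) 3|_3 = 3 ↦ 4|_4 = 4 ⇒ 3
(2) 3|_4 = 3 ↦ 3|_5 = 3 ⇒ 2
(3) 2|_5 = 2 ↦ 2|_6 = 2 ⇒ 1

-1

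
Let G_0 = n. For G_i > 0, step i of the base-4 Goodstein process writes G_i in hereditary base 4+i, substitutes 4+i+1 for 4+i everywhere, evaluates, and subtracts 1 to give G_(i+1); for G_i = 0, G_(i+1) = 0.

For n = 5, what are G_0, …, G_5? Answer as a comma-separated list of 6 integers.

5, 5, 5, 4, 3, 2

(0) 5|_4 = 4 + 1 ↦ 5 + 1|_5 = 6 ⇒ 5
(1) 5|_5 = 5 ↦ 6|_6 = 6 ⇒ 5
(2) 5|_6 = 5 ↦ 5|_7 = 5 ⇒ 4
(3) 4|_7 = 4 ↦ 4|_8 = 4 ⇒ 3
(4) 3|_8 = 3 ↦ 3|_9 = 3 ⇒ 2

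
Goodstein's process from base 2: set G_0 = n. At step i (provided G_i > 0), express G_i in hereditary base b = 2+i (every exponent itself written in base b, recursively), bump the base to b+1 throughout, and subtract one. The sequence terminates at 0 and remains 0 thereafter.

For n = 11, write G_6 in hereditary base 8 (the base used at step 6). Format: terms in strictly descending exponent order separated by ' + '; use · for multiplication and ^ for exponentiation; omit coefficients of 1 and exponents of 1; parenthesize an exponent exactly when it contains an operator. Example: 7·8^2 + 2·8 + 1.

G_0 = 11. HB_2(11) = 2^(2 + 1) + 2 + 1. Bump = 85. G_1 = 84.
G_1 = 84. HB_3(84) = 3^(3 + 1) + 3. Bump = 1028. G_2 = 1027.
G_2 = 1027. HB_4(1027) = 4^(4 + 1) + 3. Bump = 15628. G_3 = 15627.
G_3 = 15627. HB_5(15627) = 5^(5 + 1) + 2. Bump = 279938. G_4 = 279937.
G_4 = 279937. HB_6(279937) = 6^(6 + 1) + 1. Bump = 5764802. G_5 = 5764801.
G_5 = 5764801. HB_7(5764801) = 7^(7 + 1). Bump = 134217728. G_6 = 134217727.
G_6 = 134217727. HB_8(134217727) = 7·8^8 + 7·8^7 + 7·8^6 + 7·8^5 + 7·8^4 + 7·8^3 + 7·8^2 + 7·8 + 7. Bump = 2749609303. G_7 = 2749609302.

7·8^8 + 7·8^7 + 7·8^6 + 7·8^5 + 7·8^4 + 7·8^3 + 7·8^2 + 7·8 + 7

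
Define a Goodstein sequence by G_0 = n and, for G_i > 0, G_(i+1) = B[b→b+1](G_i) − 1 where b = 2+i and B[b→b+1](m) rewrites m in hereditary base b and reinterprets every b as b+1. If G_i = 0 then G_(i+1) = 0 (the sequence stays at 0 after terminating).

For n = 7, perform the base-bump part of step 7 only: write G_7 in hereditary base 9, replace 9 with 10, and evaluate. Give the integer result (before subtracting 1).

77777776

G_0=7  [base 2] 2^2 + 2 + 1  →[2↦3]→  3^3 + 3 + 1 = 31  −1 ⇒ G_1=30
G_1=30  [base 3] 3^3 + 3  →[3↦4]→  4^4 + 4 = 260  −1 ⇒ G_2=259
G_2=259  [base 4] 4^4 + 3  →[4↦5]→  5^5 + 3 = 3128  −1 ⇒ G_3=3127
G_3=3127  [base 5] 5^5 + 2  →[5↦6]→  6^6 + 2 = 46658  −1 ⇒ G_4=46657
G_4=46657  [base 6] 6^6 + 1  →[6↦7]→  7^7 + 1 = 823544  −1 ⇒ G_5=823543
G_5=823543  [base 7] 7^7  →[7↦8]→  8^8 = 16777216  −1 ⇒ G_6=16777215
G_6=16777215  [base 8] 7·8^7 + 7·8^6 + 7·8^5 + 7·8^4 + 7·8^3 + 7·8^2 + 7·8 + 7  →[8↦9]→  7·9^7 + 7·9^6 + 7·9^5 + 7·9^4 + 7·9^3 + 7·9^2 + 7·9 + 7 = 37665880  −1 ⇒ G_7=37665879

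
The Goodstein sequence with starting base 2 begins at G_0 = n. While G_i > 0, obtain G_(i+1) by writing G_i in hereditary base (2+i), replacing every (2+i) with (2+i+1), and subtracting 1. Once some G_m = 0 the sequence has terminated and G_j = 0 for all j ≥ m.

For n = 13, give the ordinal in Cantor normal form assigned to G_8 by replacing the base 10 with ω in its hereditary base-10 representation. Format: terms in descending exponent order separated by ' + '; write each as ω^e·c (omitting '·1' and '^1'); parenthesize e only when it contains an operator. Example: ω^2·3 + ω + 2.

ω^(ω + 1) + ω^3·3 + ω^2·3 + ω·2 + 5

i=0: 13 = 2^(2 + 1) + 2^2 + 1 (b=2); 2→3: 3^(3 + 1) + 3^3 + 1 = 109; 109−1 = 108
i=1: 108 = 3^(3 + 1) + 3^3 (b=3); 3→4: 4^(4 + 1) + 4^4 = 1280; 1280−1 = 1279
i=2: 1279 = 4^(4 + 1) + 3·4^3 + 3·4^2 + 3·4 + 3 (b=4); 4→5: 5^(5 + 1) + 3·5^3 + 3·5^2 + 3·5 + 3 = 16093; 16093−1 = 16092
i=3: 16092 = 5^(5 + 1) + 3·5^3 + 3·5^2 + 3·5 + 2 (b=5); 5→6: 6^(6 + 1) + 3·6^3 + 3·6^2 + 3·6 + 2 = 280712; 280712−1 = 280711
i=4: 280711 = 6^(6 + 1) + 3·6^3 + 3·6^2 + 3·6 + 1 (b=6); 6→7: 7^(7 + 1) + 3·7^3 + 3·7^2 + 3·7 + 1 = 5765999; 5765999−1 = 5765998
i=5: 5765998 = 7^(7 + 1) + 3·7^3 + 3·7^2 + 3·7 (b=7); 7→8: 8^(8 + 1) + 3·8^3 + 3·8^2 + 3·8 = 134219480; 134219480−1 = 134219479
i=6: 134219479 = 8^(8 + 1) + 3·8^3 + 3·8^2 + 2·8 + 7 (b=8); 8→9: 9^(9 + 1) + 3·9^3 + 3·9^2 + 2·9 + 7 = 3486786856; 3486786856−1 = 3486786855
i=7: 3486786855 = 9^(9 + 1) + 3·9^3 + 3·9^2 + 2·9 + 6 (b=9); 9→10: 10^(10 + 1) + 3·10^3 + 3·10^2 + 2·10 + 6 = 100000003326; 100000003326−1 = 100000003325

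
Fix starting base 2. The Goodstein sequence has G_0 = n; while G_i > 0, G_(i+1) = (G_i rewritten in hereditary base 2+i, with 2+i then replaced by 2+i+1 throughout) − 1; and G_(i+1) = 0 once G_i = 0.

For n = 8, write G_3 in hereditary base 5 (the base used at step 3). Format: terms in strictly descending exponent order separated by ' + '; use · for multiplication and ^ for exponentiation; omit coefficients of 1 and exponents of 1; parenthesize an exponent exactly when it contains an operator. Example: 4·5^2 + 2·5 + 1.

(0) 8|_2 = 2^(2 + 1) ↦ 3^(3 + 1)|_3 = 81 ⇒ 80
(1) 80|_3 = 2·3^3 + 2·3^2 + 2·3 + 2 ↦ 2·4^4 + 2·4^2 + 2·4 + 2|_4 = 554 ⇒ 553
(2) 553|_4 = 2·4^4 + 2·4^2 + 2·4 + 1 ↦ 2·5^5 + 2·5^2 + 2·5 + 1|_5 = 6311 ⇒ 6310
(3) 6310|_5 = 2·5^5 + 2·5^2 + 2·5 ↦ 2·6^6 + 2·6^2 + 2·6|_6 = 93396 ⇒ 93395

2·5^5 + 2·5^2 + 2·5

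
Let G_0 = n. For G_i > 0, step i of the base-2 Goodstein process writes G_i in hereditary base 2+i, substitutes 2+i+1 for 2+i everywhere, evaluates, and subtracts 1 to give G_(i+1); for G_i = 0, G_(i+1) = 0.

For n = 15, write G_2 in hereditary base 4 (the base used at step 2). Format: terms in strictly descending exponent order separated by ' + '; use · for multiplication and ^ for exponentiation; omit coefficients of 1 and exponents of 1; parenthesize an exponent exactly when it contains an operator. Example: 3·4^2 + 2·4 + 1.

step 0: 15 = 2^(2 + 1) + 2^2 + 2 + 1; sub 3 for 2: 3^(3 + 1) + 3^3 + 3 + 1; = 112; G_1 = 112−1 = 111
step 1: 111 = 3^(3 + 1) + 3^3 + 3; sub 4 for 3: 4^(4 + 1) + 4^4 + 4; = 1284; G_2 = 1284−1 = 1283
step 2: 1283 = 4^(4 + 1) + 4^4 + 3; sub 5 for 4: 5^(5 + 1) + 5^5 + 3; = 18753; G_3 = 18753−1 = 18752

4^(4 + 1) + 4^4 + 3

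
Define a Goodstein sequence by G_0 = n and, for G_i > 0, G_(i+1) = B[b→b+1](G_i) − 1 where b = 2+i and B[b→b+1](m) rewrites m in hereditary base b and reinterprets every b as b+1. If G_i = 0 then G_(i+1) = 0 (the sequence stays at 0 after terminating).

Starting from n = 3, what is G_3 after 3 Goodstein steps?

2

G_0=3  [base 2] 2 + 1  →[2↦3]→  3 + 1 = 4  −1 ⇒ G_1=3
G_1=3  [base 3] 3  →[3↦4]→  4 = 4  −1 ⇒ G_2=3
G_2=3  [base 4] 3  →[4↦5]→  3 = 3  −1 ⇒ G_3=2
G_3=2  [base 5] 2  →[5↦6]→  2 = 2  −1 ⇒ G_4=1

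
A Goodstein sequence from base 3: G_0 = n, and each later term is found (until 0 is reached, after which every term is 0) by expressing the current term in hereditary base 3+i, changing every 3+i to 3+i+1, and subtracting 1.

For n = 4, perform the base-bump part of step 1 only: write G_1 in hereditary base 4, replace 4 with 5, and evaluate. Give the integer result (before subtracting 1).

G_0 = 4. HB_3(4) = 3 + 1. Bump = 5. G_1 = 4.
G_1 = 4. HB_4(4) = 4. Bump = 5. G_2 = 4.

5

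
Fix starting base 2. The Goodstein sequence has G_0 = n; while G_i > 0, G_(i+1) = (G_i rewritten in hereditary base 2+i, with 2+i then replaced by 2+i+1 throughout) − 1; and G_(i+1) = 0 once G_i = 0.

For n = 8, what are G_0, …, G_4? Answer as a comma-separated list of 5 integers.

8, 80, 553, 6310, 93395

(0) 8|_2 = 2^(2 + 1) ↦ 3^(3 + 1)|_3 = 81 ⇒ 80
(1) 80|_3 = 2·3^3 + 2·3^2 + 2·3 + 2 ↦ 2·4^4 + 2·4^2 + 2·4 + 2|_4 = 554 ⇒ 553
(2) 553|_4 = 2·4^4 + 2·4^2 + 2·4 + 1 ↦ 2·5^5 + 2·5^2 + 2·5 + 1|_5 = 6311 ⇒ 6310
(3) 6310|_5 = 2·5^5 + 2·5^2 + 2·5 ↦ 2·6^6 + 2·6^2 + 2·6|_6 = 93396 ⇒ 93395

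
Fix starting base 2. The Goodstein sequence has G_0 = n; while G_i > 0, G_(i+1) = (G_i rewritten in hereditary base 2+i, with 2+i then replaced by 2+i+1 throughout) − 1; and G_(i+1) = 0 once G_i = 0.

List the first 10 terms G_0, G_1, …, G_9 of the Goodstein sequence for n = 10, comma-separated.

10, 83, 1025, 15625, 279935, 4215754, 84073323, 1937434592, 50000555551, 1426559238830

[0] 10 ≡ 2^(2 + 1) + 2 (base 2). Lift 3: 84. −1: 83.
[1] 83 ≡ 3^(3 + 1) + 2 (base 3). Lift 4: 1026. −1: 1025.
[2] 1025 ≡ 4^(4 + 1) + 1 (base 4). Lift 5: 15626. −1: 15625.
[3] 15625 ≡ 5^(5 + 1) (base 5). Lift 6: 279936. −1: 279935.
[4] 279935 ≡ 5·6^6 + 5·6^5 + 5·6^4 + 5·6^3 + 5·6^2 + 5·6 + 5 (base 6). Lift 7: 4215755. −1: 4215754.
[5] 4215754 ≡ 5·7^7 + 5·7^5 + 5·7^4 + 5·7^3 + 5·7^2 + 5·7 + 4 (base 7). Lift 8: 84073324. −1: 84073323.
[6] 84073323 ≡ 5·8^8 + 5·8^5 + 5·8^4 + 5·8^3 + 5·8^2 + 5·8 + 3 (base 8). Lift 9: 1937434593. −1: 1937434592.
[7] 1937434592 ≡ 5·9^9 + 5·9^5 + 5·9^4 + 5·9^3 + 5·9^2 + 5·9 + 2 (base 9). Lift 10: 50000555552. −1: 50000555551.
[8] 50000555551 ≡ 5·10^10 + 5·10^5 + 5·10^4 + 5·10^3 + 5·10^2 + 5·10 + 1 (base 10). Lift 11: 1426559238831. −1: 1426559238830.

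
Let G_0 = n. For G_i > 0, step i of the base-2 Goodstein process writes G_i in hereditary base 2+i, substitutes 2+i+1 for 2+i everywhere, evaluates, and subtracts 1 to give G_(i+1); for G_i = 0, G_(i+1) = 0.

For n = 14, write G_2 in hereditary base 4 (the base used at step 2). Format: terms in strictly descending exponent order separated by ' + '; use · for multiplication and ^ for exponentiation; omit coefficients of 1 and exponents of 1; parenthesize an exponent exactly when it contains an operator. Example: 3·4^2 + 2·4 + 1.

[0] 14 ≡ 2^(2 + 1) + 2^2 + 2 (base 2). Lift 3: 111. −1: 110.
[1] 110 ≡ 3^(3 + 1) + 3^3 + 2 (base 3). Lift 4: 1282. −1: 1281.
[2] 1281 ≡ 4^(4 + 1) + 4^4 + 1 (base 4). Lift 5: 18751. −1: 18750.

4^(4 + 1) + 4^4 + 1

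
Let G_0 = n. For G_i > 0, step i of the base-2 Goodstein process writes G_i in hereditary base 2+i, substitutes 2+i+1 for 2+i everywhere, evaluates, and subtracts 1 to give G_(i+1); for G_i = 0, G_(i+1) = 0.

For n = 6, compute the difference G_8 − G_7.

223404

step 0: 6 = 2^2 + 2; sub 3 for 2: 3^3 + 3; = 30; G_1 = 30−1 = 29
step 1: 29 = 3^3 + 2; sub 4 for 3: 4^4 + 2; = 258; G_2 = 258−1 = 257
step 2: 257 = 4^4 + 1; sub 5 for 4: 5^5 + 1; = 3126; G_3 = 3126−1 = 3125
step 3: 3125 = 5^5; sub 6 for 5: 6^6; = 46656; G_4 = 46656−1 = 46655
step 4: 46655 = 5·6^5 + 5·6^4 + 5·6^3 + 5·6^2 + 5·6 + 5; sub 7 for 6: 5·7^5 + 5·7^4 + 5·7^3 + 5·7^2 + 5·7 + 5; = 98040; G_5 = 98040−1 = 98039
step 5: 98039 = 5·7^5 + 5·7^4 + 5·7^3 + 5·7^2 + 5·7 + 4; sub 8 for 7: 5·8^5 + 5·8^4 + 5·8^3 + 5·8^2 + 5·8 + 4; = 187244; G_6 = 187244−1 = 187243
step 6: 187243 = 5·8^5 + 5·8^4 + 5·8^3 + 5·8^2 + 5·8 + 3; sub 9 for 8: 5·9^5 + 5·9^4 + 5·9^3 + 5·9^2 + 5·9 + 3; = 332148; G_7 = 332148−1 = 332147
step 7: 332147 = 5·9^5 + 5·9^4 + 5·9^3 + 5·9^2 + 5·9 + 2; sub 10 for 9: 5·10^5 + 5·10^4 + 5·10^3 + 5·10^2 + 5·10 + 2; = 555552; G_8 = 555552−1 = 555551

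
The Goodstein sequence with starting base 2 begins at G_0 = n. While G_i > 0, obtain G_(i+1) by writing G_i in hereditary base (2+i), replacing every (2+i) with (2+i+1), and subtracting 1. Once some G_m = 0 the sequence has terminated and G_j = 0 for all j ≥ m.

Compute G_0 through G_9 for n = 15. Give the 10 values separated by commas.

15, 111, 1283, 18752, 326593, 6588344, 150994943, 3524450280, 100077777775, 3138578427934

15 —HB2→ 2^(2 + 1) + 2^2 + 2 + 1 —bump→ 3^(3 + 1) + 3^3 + 3 + 1 = 112 —(−1)→ 111
111 —HB3→ 3^(3 + 1) + 3^3 + 3 —bump→ 4^(4 + 1) + 4^4 + 4 = 1284 —(−1)→ 1283
1283 —HB4→ 4^(4 + 1) + 4^4 + 3 —bump→ 5^(5 + 1) + 5^5 + 3 = 18753 —(−1)→ 18752
18752 —HB5→ 5^(5 + 1) + 5^5 + 2 —bump→ 6^(6 + 1) + 6^6 + 2 = 326594 —(−1)→ 326593
326593 —HB6→ 6^(6 + 1) + 6^6 + 1 —bump→ 7^(7 + 1) + 7^7 + 1 = 6588345 —(−1)→ 6588344
6588344 —HB7→ 7^(7 + 1) + 7^7 —bump→ 8^(8 + 1) + 8^8 = 150994944 —(−1)→ 150994943
150994943 —HB8→ 8^(8 + 1) + 7·8^7 + 7·8^6 + 7·8^5 + 7·8^4 + 7·8^3 + 7·8^2 + 7·8 + 7 —bump→ 9^(9 + 1) + 7·9^7 + 7·9^6 + 7·9^5 + 7·9^4 + 7·9^3 + 7·9^2 + 7·9 + 7 = 3524450281 —(−1)→ 3524450280
3524450280 —HB9→ 9^(9 + 1) + 7·9^7 + 7·9^6 + 7·9^5 + 7·9^4 + 7·9^3 + 7·9^2 + 7·9 + 6 —bump→ 10^(10 + 1) + 7·10^7 + 7·10^6 + 7·10^5 + 7·10^4 + 7·10^3 + 7·10^2 + 7·10 + 6 = 100077777776 —(−1)→ 100077777775
100077777775 —HB10→ 10^(10 + 1) + 7·10^7 + 7·10^6 + 7·10^5 + 7·10^4 + 7·10^3 + 7·10^2 + 7·10 + 5 —bump→ 11^(11 + 1) + 7·11^7 + 7·11^6 + 7·11^5 + 7·11^4 + 7·11^3 + 7·11^2 + 7·11 + 5 = 3138578427935 —(−1)→ 3138578427934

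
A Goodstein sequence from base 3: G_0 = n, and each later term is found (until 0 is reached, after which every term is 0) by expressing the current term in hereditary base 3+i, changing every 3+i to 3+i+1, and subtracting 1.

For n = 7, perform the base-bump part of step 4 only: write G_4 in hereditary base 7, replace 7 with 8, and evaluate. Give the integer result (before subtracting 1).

10

step 0: 7 = 2·3 + 1; sub 4 for 3: 2·4 + 1; = 9; G_1 = 9−1 = 8
step 1: 8 = 2·4; sub 5 for 4: 2·5; = 10; G_2 = 10−1 = 9
step 2: 9 = 5 + 4; sub 6 for 5: 6 + 4; = 10; G_3 = 10−1 = 9
step 3: 9 = 6 + 3; sub 7 for 6: 7 + 3; = 10; G_4 = 10−1 = 9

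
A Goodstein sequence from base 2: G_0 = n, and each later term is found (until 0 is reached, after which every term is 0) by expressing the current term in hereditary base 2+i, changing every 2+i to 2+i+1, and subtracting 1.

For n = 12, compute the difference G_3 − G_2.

14620

12 —HB2→ 2^(2 + 1) + 2^2 —bump→ 3^(3 + 1) + 3^3 = 108 —(−1)→ 107
107 —HB3→ 3^(3 + 1) + 2·3^2 + 2·3 + 2 —bump→ 4^(4 + 1) + 2·4^2 + 2·4 + 2 = 1066 —(−1)→ 1065
1065 —HB4→ 4^(4 + 1) + 2·4^2 + 2·4 + 1 —bump→ 5^(5 + 1) + 2·5^2 + 2·5 + 1 = 15686 —(−1)→ 15685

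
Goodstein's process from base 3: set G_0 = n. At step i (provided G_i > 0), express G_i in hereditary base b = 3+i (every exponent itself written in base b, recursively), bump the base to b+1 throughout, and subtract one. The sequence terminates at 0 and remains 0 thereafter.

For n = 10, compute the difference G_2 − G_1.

G_0=10  [base 3] 3^2 + 1  →[3↦4]→  4^2 + 1 = 17  −1 ⇒ G_1=16
G_1=16  [base 4] 4^2  →[4↦5]→  5^2 = 25  −1 ⇒ G_2=24

8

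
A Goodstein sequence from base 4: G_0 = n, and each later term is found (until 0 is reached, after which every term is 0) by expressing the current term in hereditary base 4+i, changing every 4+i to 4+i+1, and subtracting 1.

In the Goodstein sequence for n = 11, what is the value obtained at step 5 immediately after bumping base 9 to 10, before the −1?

16

[0] 11 ≡ 2·4 + 3 (base 4). Lift 5: 13. −1: 12.
[1] 12 ≡ 2·5 + 2 (base 5). Lift 6: 14. −1: 13.
[2] 13 ≡ 2·6 + 1 (base 6). Lift 7: 15. −1: 14.
[3] 14 ≡ 2·7 (base 7). Lift 8: 16. −1: 15.
[4] 15 ≡ 8 + 7 (base 8). Lift 9: 16. −1: 15.
[5] 15 ≡ 9 + 6 (base 9). Lift 10: 16. −1: 15.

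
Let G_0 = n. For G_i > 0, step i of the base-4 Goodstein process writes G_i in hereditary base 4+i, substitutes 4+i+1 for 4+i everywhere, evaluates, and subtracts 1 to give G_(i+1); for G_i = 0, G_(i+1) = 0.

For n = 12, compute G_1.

14

step 0: 12 = 3·4; sub 5 for 4: 3·5; = 15; G_1 = 15−1 = 14
step 1: 14 = 2·5 + 4; sub 6 for 5: 2·6 + 4; = 16; G_2 = 16−1 = 15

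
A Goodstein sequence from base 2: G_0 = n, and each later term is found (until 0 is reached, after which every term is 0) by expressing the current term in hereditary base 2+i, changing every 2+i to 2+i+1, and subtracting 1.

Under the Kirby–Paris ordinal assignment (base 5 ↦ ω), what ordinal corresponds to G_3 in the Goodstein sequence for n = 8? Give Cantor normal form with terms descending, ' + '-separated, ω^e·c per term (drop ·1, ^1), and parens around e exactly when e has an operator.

ω^ω·2 + ω^2·2 + ω·2

step 0: 8 = 2^(2 + 1); sub 3 for 2: 3^(3 + 1); = 81; G_1 = 81−1 = 80
step 1: 80 = 2·3^3 + 2·3^2 + 2·3 + 2; sub 4 for 3: 2·4^4 + 2·4^2 + 2·4 + 2; = 554; G_2 = 554−1 = 553
step 2: 553 = 2·4^4 + 2·4^2 + 2·4 + 1; sub 5 for 4: 2·5^5 + 2·5^2 + 2·5 + 1; = 6311; G_3 = 6311−1 = 6310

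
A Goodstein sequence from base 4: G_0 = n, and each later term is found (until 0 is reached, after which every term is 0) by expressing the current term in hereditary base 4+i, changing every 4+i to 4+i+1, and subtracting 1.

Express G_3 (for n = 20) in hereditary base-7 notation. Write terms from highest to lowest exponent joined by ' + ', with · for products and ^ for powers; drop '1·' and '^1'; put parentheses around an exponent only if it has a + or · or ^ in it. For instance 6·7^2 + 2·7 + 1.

7^2 + 2

20 —HB4→ 4^2 + 4 —bump→ 5^2 + 5 = 30 —(−1)→ 29
29 —HB5→ 5^2 + 4 —bump→ 6^2 + 4 = 40 —(−1)→ 39
39 —HB6→ 6^2 + 3 —bump→ 7^2 + 3 = 52 —(−1)→ 51
51 —HB7→ 7^2 + 2 —bump→ 8^2 + 2 = 66 —(−1)→ 65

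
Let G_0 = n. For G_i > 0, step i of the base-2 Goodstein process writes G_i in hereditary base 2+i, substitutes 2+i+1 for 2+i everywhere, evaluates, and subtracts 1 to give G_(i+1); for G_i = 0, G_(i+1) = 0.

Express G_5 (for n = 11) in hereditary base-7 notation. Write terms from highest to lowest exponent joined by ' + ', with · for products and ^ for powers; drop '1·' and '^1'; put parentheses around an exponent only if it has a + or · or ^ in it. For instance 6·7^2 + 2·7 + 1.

G_0 = 11. HB_2(11) = 2^(2 + 1) + 2 + 1. Bump = 85. G_1 = 84.
G_1 = 84. HB_3(84) = 3^(3 + 1) + 3. Bump = 1028. G_2 = 1027.
G_2 = 1027. HB_4(1027) = 4^(4 + 1) + 3. Bump = 15628. G_3 = 15627.
G_3 = 15627. HB_5(15627) = 5^(5 + 1) + 2. Bump = 279938. G_4 = 279937.
G_4 = 279937. HB_6(279937) = 6^(6 + 1) + 1. Bump = 5764802. G_5 = 5764801.
G_5 = 5764801. HB_7(5764801) = 7^(7 + 1). Bump = 134217728. G_6 = 134217727.

7^(7 + 1)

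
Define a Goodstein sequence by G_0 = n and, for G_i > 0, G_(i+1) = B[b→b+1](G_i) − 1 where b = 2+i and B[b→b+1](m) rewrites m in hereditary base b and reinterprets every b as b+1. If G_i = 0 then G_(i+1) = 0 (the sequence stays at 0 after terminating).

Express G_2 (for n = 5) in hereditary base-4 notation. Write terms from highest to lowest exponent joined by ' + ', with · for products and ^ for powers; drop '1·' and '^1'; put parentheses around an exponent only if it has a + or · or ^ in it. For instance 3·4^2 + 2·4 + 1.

3·4^3 + 3·4^2 + 3·4 + 3

G_0=5  [base 2] 2^2 + 1  →[2↦3]→  3^3 + 1 = 28  −1 ⇒ G_1=27
G_1=27  [base 3] 3^3  →[3↦4]→  4^4 = 256  −1 ⇒ G_2=255
G_2=255  [base 4] 3·4^3 + 3·4^2 + 3·4 + 3  →[4↦5]→  3·5^3 + 3·5^2 + 3·5 + 3 = 468  −1 ⇒ G_3=467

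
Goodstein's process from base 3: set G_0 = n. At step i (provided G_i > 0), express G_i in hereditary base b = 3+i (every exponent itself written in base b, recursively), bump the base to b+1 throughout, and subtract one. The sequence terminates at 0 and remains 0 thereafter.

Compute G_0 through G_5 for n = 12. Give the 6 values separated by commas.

12, 19, 27, 37, 49, 63

12 —HB3→ 3^2 + 3 —bump→ 4^2 + 4 = 20 —(−1)→ 19
19 —HB4→ 4^2 + 3 —bump→ 5^2 + 3 = 28 —(−1)→ 27
27 —HB5→ 5^2 + 2 —bump→ 6^2 + 2 = 38 —(−1)→ 37
37 —HB6→ 6^2 + 1 —bump→ 7^2 + 1 = 50 —(−1)→ 49
49 —HB7→ 7^2 —bump→ 8^2 = 64 —(−1)→ 63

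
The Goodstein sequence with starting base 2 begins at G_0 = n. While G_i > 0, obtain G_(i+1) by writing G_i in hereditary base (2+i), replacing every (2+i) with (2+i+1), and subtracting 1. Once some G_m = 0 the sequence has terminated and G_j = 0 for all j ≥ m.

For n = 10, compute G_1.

83

base 2: 10 = 2^(2 + 1) + 2; at 3: 3^(3 + 1) + 3 = 84; next = 83
base 3: 83 = 3^(3 + 1) + 2; at 4: 4^(4 + 1) + 2 = 1026; next = 1025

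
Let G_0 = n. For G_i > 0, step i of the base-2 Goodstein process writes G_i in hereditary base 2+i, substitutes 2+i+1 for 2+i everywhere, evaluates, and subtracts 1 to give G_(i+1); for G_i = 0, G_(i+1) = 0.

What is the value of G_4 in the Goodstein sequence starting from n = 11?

G_0 = 11. HB_2(11) = 2^(2 + 1) + 2 + 1. Bump = 85. G_1 = 84.
G_1 = 84. HB_3(84) = 3^(3 + 1) + 3. Bump = 1028. G_2 = 1027.
G_2 = 1027. HB_4(1027) = 4^(4 + 1) + 3. Bump = 15628. G_3 = 15627.
G_3 = 15627. HB_5(15627) = 5^(5 + 1) + 2. Bump = 279938. G_4 = 279937.

279937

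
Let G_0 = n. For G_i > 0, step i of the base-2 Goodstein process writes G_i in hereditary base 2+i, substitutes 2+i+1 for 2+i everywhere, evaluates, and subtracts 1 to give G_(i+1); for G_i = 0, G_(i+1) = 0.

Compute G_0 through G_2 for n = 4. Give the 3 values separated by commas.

4, 26, 41

4 —HB2→ 2^2 —bump→ 3^3 = 27 —(−1)→ 26
26 —HB3→ 2·3^2 + 2·3 + 2 —bump→ 2·4^2 + 2·4 + 2 = 42 —(−1)→ 41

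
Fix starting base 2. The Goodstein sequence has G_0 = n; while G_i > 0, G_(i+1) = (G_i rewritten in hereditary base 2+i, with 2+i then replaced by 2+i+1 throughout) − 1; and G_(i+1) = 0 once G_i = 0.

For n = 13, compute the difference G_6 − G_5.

[0] 13 ≡ 2^(2 + 1) + 2^2 + 1 (base 2). Lift 3: 109. −1: 108.
[1] 108 ≡ 3^(3 + 1) + 3^3 (base 3). Lift 4: 1280. −1: 1279.
[2] 1279 ≡ 4^(4 + 1) + 3·4^3 + 3·4^2 + 3·4 + 3 (base 4). Lift 5: 16093. −1: 16092.
[3] 16092 ≡ 5^(5 + 1) + 3·5^3 + 3·5^2 + 3·5 + 2 (base 5). Lift 6: 280712. −1: 280711.
[4] 280711 ≡ 6^(6 + 1) + 3·6^3 + 3·6^2 + 3·6 + 1 (base 6). Lift 7: 5765999. −1: 5765998.
[5] 5765998 ≡ 7^(7 + 1) + 3·7^3 + 3·7^2 + 3·7 (base 7). Lift 8: 134219480. −1: 134219479.

128453481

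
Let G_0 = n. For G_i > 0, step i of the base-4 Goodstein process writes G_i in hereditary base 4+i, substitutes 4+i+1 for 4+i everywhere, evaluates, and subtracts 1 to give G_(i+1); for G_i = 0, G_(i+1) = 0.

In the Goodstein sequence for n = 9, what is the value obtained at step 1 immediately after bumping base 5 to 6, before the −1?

12

G_0 = 9. HB_4(9) = 2·4 + 1. Bump = 11. G_1 = 10.
G_1 = 10. HB_5(10) = 2·5. Bump = 12. G_2 = 11.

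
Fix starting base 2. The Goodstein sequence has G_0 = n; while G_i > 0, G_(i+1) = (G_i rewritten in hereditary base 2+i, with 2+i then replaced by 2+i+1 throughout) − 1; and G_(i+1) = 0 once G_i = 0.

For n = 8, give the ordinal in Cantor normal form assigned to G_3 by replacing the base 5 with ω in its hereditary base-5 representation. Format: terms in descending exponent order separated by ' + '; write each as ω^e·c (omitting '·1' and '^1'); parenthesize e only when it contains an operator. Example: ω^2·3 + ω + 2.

ω^ω·2 + ω^2·2 + ω·2

step 0: 8 = 2^(2 + 1); sub 3 for 2: 3^(3 + 1); = 81; G_1 = 81−1 = 80
step 1: 80 = 2·3^3 + 2·3^2 + 2·3 + 2; sub 4 for 3: 2·4^4 + 2·4^2 + 2·4 + 2; = 554; G_2 = 554−1 = 553
step 2: 553 = 2·4^4 + 2·4^2 + 2·4 + 1; sub 5 for 4: 2·5^5 + 2·5^2 + 2·5 + 1; = 6311; G_3 = 6311−1 = 6310
step 3: 6310 = 2·5^5 + 2·5^2 + 2·5; sub 6 for 5: 2·6^6 + 2·6^2 + 2·6; = 93396; G_4 = 93396−1 = 93395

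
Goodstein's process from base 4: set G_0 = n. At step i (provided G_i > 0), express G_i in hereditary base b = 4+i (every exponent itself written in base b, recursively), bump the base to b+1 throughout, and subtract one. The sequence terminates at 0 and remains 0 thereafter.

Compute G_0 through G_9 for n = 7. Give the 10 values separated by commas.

7, 7, 7, 7, 7, 6, 5, 4, 3, 2

[0] 7 ≡ 4 + 3 (base 4). Lift 5: 8. −1: 7.
[1] 7 ≡ 5 + 2 (base 5). Lift 6: 8. −1: 7.
[2] 7 ≡ 6 + 1 (base 6). Lift 7: 8. −1: 7.
[3] 7 ≡ 7 (base 7). Lift 8: 8. −1: 7.
[4] 7 ≡ 7 (base 8). Lift 9: 7. −1: 6.
[5] 6 ≡ 6 (base 9). Lift 10: 6. −1: 5.
[6] 5 ≡ 5 (base 10). Lift 11: 5. −1: 4.
[7] 4 ≡ 4 (base 11). Lift 12: 4. −1: 3.
[8] 3 ≡ 3 (base 12). Lift 13: 3. −1: 2.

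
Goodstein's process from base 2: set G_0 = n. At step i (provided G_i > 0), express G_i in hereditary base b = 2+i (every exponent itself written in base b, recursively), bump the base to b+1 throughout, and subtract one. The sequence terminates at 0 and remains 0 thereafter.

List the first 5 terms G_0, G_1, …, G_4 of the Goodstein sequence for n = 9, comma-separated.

base 2: 9 = 2^(2 + 1) + 1; at 3: 3^(3 + 1) + 1 = 82; next = 81
base 3: 81 = 3^(3 + 1); at 4: 4^(4 + 1) = 1024; next = 1023
base 4: 1023 = 3·4^4 + 3·4^3 + 3·4^2 + 3·4 + 3; at 5: 3·5^5 + 3·5^3 + 3·5^2 + 3·5 + 3 = 9843; next = 9842
base 5: 9842 = 3·5^5 + 3·5^3 + 3·5^2 + 3·5 + 2; at 6: 3·6^6 + 3·6^3 + 3·6^2 + 3·6 + 2 = 140744; next = 140743

9, 81, 1023, 9842, 140743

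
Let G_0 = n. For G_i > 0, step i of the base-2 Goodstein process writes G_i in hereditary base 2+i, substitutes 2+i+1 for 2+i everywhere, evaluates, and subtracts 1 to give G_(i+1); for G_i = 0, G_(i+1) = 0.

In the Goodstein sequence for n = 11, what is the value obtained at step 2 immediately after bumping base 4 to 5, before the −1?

15628

(0) 11|_2 = 2^(2 + 1) + 2 + 1 ↦ 3^(3 + 1) + 3 + 1|_3 = 85 ⇒ 84
(1) 84|_3 = 3^(3 + 1) + 3 ↦ 4^(4 + 1) + 4|_4 = 1028 ⇒ 1027
(2) 1027|_4 = 4^(4 + 1) + 3 ↦ 5^(5 + 1) + 3|_5 = 15628 ⇒ 15627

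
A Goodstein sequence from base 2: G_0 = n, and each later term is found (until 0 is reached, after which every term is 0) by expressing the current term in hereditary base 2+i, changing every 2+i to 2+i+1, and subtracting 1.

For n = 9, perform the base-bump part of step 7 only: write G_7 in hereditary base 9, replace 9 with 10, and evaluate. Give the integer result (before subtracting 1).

30000003326

i=0: 9 = 2^(2 + 1) + 1 (b=2); 2→3: 3^(3 + 1) + 1 = 82; 82−1 = 81
i=1: 81 = 3^(3 + 1) (b=3); 3→4: 4^(4 + 1) = 1024; 1024−1 = 1023
i=2: 1023 = 3·4^4 + 3·4^3 + 3·4^2 + 3·4 + 3 (b=4); 4→5: 3·5^5 + 3·5^3 + 3·5^2 + 3·5 + 3 = 9843; 9843−1 = 9842
i=3: 9842 = 3·5^5 + 3·5^3 + 3·5^2 + 3·5 + 2 (b=5); 5→6: 3·6^6 + 3·6^3 + 3·6^2 + 3·6 + 2 = 140744; 140744−1 = 140743
i=4: 140743 = 3·6^6 + 3·6^3 + 3·6^2 + 3·6 + 1 (b=6); 6→7: 3·7^7 + 3·7^3 + 3·7^2 + 3·7 + 1 = 2471827; 2471827−1 = 2471826
i=5: 2471826 = 3·7^7 + 3·7^3 + 3·7^2 + 3·7 (b=7); 7→8: 3·8^8 + 3·8^3 + 3·8^2 + 3·8 = 50333400; 50333400−1 = 50333399
i=6: 50333399 = 3·8^8 + 3·8^3 + 3·8^2 + 2·8 + 7 (b=8); 8→9: 3·9^9 + 3·9^3 + 3·9^2 + 2·9 + 7 = 1162263922; 1162263922−1 = 1162263921
i=7: 1162263921 = 3·9^9 + 3·9^3 + 3·9^2 + 2·9 + 6 (b=9); 9→10: 3·10^10 + 3·10^3 + 3·10^2 + 2·10 + 6 = 30000003326; 30000003326−1 = 30000003325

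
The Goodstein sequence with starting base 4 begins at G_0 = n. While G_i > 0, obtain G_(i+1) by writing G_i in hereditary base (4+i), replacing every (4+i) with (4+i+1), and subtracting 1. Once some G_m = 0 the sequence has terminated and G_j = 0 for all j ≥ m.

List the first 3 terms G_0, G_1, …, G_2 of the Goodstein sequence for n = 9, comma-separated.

9, 10, 11

G_0=9  [base 4] 2·4 + 1  →[4↦5]→  2·5 + 1 = 11  −1 ⇒ G_1=10
G_1=10  [base 5] 2·5  →[5↦6]→  2·6 = 12  −1 ⇒ G_2=11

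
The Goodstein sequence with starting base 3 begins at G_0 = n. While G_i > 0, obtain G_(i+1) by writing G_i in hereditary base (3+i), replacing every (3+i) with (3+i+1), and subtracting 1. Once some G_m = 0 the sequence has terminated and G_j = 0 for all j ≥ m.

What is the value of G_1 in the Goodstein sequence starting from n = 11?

i=0: 11 = 3^2 + 2 (b=3); 3→4: 4^2 + 2 = 18; 18−1 = 17
i=1: 17 = 4^2 + 1 (b=4); 4→5: 5^2 + 1 = 26; 26−1 = 25

17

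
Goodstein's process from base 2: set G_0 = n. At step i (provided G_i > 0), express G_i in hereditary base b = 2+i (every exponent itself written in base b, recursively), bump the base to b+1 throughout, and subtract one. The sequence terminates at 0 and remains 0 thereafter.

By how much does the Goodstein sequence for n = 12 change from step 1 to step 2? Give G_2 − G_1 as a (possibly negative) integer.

958

i=0: 12 = 2^(2 + 1) + 2^2 (b=2); 2→3: 3^(3 + 1) + 3^3 = 108; 108−1 = 107
i=1: 107 = 3^(3 + 1) + 2·3^2 + 2·3 + 2 (b=3); 3→4: 4^(4 + 1) + 2·4^2 + 2·4 + 2 = 1066; 1066−1 = 1065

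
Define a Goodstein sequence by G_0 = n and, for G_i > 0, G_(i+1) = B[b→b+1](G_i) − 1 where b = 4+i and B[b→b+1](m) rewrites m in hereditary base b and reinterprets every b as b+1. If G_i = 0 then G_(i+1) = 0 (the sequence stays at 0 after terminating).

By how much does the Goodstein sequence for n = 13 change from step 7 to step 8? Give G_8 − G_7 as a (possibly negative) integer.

13 —HB4→ 3·4 + 1 —bump→ 3·5 + 1 = 16 —(−1)→ 15
15 —HB5→ 3·5 —bump→ 3·6 = 18 —(−1)→ 17
17 —HB6→ 2·6 + 5 —bump→ 2·7 + 5 = 19 —(−1)→ 18
18 —HB7→ 2·7 + 4 —bump→ 2·8 + 4 = 20 —(−1)→ 19
19 —HB8→ 2·8 + 3 —bump→ 2·9 + 3 = 21 —(−1)→ 20
20 —HB9→ 2·9 + 2 —bump→ 2·10 + 2 = 22 —(−1)→ 21
21 —HB10→ 2·10 + 1 —bump→ 2·11 + 1 = 23 —(−1)→ 22
22 —HB11→ 2·11 —bump→ 2·12 = 24 —(−1)→ 23

1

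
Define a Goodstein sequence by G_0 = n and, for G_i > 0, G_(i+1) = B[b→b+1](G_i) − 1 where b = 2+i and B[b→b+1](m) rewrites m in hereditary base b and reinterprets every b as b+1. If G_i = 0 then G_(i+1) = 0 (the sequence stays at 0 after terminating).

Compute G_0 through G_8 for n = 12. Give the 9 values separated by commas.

i=0: 12 = 2^(2 + 1) + 2^2 (b=2); 2→3: 3^(3 + 1) + 3^3 = 108; 108−1 = 107
i=1: 107 = 3^(3 + 1) + 2·3^2 + 2·3 + 2 (b=3); 3→4: 4^(4 + 1) + 2·4^2 + 2·4 + 2 = 1066; 1066−1 = 1065
i=2: 1065 = 4^(4 + 1) + 2·4^2 + 2·4 + 1 (b=4); 4→5: 5^(5 + 1) + 2·5^2 + 2·5 + 1 = 15686; 15686−1 = 15685
i=3: 15685 = 5^(5 + 1) + 2·5^2 + 2·5 (b=5); 5→6: 6^(6 + 1) + 2·6^2 + 2·6 = 280020; 280020−1 = 280019
i=4: 280019 = 6^(6 + 1) + 2·6^2 + 6 + 5 (b=6); 6→7: 7^(7 + 1) + 2·7^2 + 7 + 5 = 5764911; 5764911−1 = 5764910
i=5: 5764910 = 7^(7 + 1) + 2·7^2 + 7 + 4 (b=7); 7→8: 8^(8 + 1) + 2·8^2 + 8 + 4 = 134217868; 134217868−1 = 134217867
i=6: 134217867 = 8^(8 + 1) + 2·8^2 + 8 + 3 (b=8); 8→9: 9^(9 + 1) + 2·9^2 + 9 + 3 = 3486784575; 3486784575−1 = 3486784574
i=7: 3486784574 = 9^(9 + 1) + 2·9^2 + 9 + 2 (b=9); 9→10: 10^(10 + 1) + 2·10^2 + 10 + 2 = 100000000212; 100000000212−1 = 100000000211

12, 107, 1065, 15685, 280019, 5764910, 134217867, 3486784574, 100000000211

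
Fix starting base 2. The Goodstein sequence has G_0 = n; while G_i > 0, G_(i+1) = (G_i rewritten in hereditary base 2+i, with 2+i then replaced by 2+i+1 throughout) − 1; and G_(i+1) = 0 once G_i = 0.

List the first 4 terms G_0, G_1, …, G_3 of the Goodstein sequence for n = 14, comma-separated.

14, 110, 1281, 18750

base 2: 14 = 2^(2 + 1) + 2^2 + 2; at 3: 3^(3 + 1) + 3^3 + 3 = 111; next = 110
base 3: 110 = 3^(3 + 1) + 3^3 + 2; at 4: 4^(4 + 1) + 4^4 + 2 = 1282; next = 1281
base 4: 1281 = 4^(4 + 1) + 4^4 + 1; at 5: 5^(5 + 1) + 5^5 + 1 = 18751; next = 18750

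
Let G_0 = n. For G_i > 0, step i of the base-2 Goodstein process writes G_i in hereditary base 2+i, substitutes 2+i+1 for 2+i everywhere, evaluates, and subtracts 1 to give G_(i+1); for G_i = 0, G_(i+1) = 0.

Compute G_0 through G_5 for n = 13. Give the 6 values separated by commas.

[0] 13 ≡ 2^(2 + 1) + 2^2 + 1 (base 2). Lift 3: 109. −1: 108.
[1] 108 ≡ 3^(3 + 1) + 3^3 (base 3). Lift 4: 1280. −1: 1279.
[2] 1279 ≡ 4^(4 + 1) + 3·4^3 + 3·4^2 + 3·4 + 3 (base 4). Lift 5: 16093. −1: 16092.
[3] 16092 ≡ 5^(5 + 1) + 3·5^3 + 3·5^2 + 3·5 + 2 (base 5). Lift 6: 280712. −1: 280711.
[4] 280711 ≡ 6^(6 + 1) + 3·6^3 + 3·6^2 + 3·6 + 1 (base 6). Lift 7: 5765999. −1: 5765998.

13, 108, 1279, 16092, 280711, 5765998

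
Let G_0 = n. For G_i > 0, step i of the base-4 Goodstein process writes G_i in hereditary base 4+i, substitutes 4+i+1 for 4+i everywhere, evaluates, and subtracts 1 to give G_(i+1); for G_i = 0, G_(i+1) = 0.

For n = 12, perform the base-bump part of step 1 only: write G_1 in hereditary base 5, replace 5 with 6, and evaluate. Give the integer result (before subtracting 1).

G_0=12  [base 4] 3·4  →[4↦5]→  3·5 = 15  −1 ⇒ G_1=14
G_1=14  [base 5] 2·5 + 4  →[5↦6]→  2·6 + 4 = 16  −1 ⇒ G_2=15

16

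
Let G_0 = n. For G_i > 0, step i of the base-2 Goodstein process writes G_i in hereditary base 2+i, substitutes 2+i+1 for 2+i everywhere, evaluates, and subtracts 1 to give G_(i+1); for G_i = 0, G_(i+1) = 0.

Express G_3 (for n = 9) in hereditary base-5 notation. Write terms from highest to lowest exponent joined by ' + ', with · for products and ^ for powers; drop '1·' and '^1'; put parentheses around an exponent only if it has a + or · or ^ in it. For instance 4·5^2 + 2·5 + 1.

G_0=9  [base 2] 2^(2 + 1) + 1  →[2↦3]→  3^(3 + 1) + 1 = 82  −1 ⇒ G_1=81
G_1=81  [base 3] 3^(3 + 1)  →[3↦4]→  4^(4 + 1) = 1024  −1 ⇒ G_2=1023
G_2=1023  [base 4] 3·4^4 + 3·4^3 + 3·4^2 + 3·4 + 3  →[4↦5]→  3·5^5 + 3·5^3 + 3·5^2 + 3·5 + 3 = 9843  −1 ⇒ G_3=9842

3·5^5 + 3·5^3 + 3·5^2 + 3·5 + 2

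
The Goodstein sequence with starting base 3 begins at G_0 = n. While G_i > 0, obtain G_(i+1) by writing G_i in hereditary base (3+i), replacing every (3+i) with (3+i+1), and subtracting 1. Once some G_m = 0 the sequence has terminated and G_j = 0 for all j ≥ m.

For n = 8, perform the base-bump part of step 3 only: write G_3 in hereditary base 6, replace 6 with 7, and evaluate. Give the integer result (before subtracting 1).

step 0: 8 = 2·3 + 2; sub 4 for 3: 2·4 + 2; = 10; G_1 = 10−1 = 9
step 1: 9 = 2·4 + 1; sub 5 for 4: 2·5 + 1; = 11; G_2 = 11−1 = 10
step 2: 10 = 2·5; sub 6 for 5: 2·6; = 12; G_3 = 12−1 = 11
step 3: 11 = 6 + 5; sub 7 for 6: 7 + 5; = 12; G_4 = 12−1 = 11

12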